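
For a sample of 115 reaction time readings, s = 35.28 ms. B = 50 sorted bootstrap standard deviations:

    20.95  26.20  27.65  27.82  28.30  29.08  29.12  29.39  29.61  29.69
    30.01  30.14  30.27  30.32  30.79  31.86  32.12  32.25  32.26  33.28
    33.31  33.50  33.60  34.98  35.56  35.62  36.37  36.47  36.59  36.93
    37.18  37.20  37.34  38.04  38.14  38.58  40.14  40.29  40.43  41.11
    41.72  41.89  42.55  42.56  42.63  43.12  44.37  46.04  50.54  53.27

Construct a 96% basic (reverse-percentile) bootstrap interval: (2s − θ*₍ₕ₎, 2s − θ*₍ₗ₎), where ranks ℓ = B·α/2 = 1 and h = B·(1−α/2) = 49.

(20.02, 49.61)

Percentile endpoints at ranks 1 and 49: θ*₍1₎ = 20.95, θ*₍49₎ = 50.54.
Basic interval reflects these around s:
  lower = 2 × 35.28 − 50.54 = 20.02
  upper = 2 × 35.28 − 20.95 = 49.61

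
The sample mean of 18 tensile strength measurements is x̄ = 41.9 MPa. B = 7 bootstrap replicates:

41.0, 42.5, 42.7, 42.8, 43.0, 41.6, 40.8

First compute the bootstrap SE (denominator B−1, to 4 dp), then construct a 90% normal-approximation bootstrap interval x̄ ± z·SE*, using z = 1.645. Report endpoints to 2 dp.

(40.40, 43.40)

Mean of replicates = 42.0571; sum of squared deviations = 4.9571; SE* = √(4.9571/6) = 0.9090
Margin = 1.645 × 0.9090 = 1.495
Interval: 41.9 ± 1.495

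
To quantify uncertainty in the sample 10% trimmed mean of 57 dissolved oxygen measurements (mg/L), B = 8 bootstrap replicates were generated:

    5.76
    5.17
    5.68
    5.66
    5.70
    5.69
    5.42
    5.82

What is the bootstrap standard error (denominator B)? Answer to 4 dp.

Bootstrap SE is the standard deviation of the 8 replicate 10% trimmed means.
Mean of replicates: (5.76 + 5.17 + 5.68 + 5.66 + 5.70 + 5.69 + 5.42 + 5.82) / 8 = 44.90000 / 8 = 5.61250
Sum of squared deviations: (+0.14750)² + (−0.44250)² + (+0.06750)² + (+0.04750)² + (+0.08750)² + (+0.07750)² + (−0.19250)² + (+0.20750)² = 0.31815
Variance = 0.31815 / 8 = 0.03977
SE* = √0.03977

SE* = 0.1994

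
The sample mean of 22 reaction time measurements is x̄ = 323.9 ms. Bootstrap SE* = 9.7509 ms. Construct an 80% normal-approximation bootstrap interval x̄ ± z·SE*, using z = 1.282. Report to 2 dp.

Margin = 1.282 × 9.7509 = 12.501
Interval: 323.9 ± 12.501

(311.40, 336.40)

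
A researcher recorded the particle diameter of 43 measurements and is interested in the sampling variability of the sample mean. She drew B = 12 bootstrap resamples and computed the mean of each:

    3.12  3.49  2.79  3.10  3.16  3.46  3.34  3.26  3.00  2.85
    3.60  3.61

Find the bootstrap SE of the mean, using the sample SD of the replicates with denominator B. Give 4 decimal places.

SE* = 0.2645

Bootstrap SE is the standard deviation of the 12 replicate means.
Mean of replicates: (3.12 + 3.49 + 2.79 + 3.10 + 3.16 + 3.46 + 3.34 + 3.26 + 3.00 + 2.85 + 3.60 + 3.61) / 12 = 38.78000 / 12 = 3.23167
Sum of squared deviations: (−0.11167)² + (+0.25833)² + (−0.44167)² + (−0.13167)² + (−0.07167)² + (+0.22833)² + (+0.10833)² + (+0.02833)² + (−0.23167)² + (−0.38167)² + (+0.36833)² + (+0.37833)² = 0.83957
Variance = 0.83957 / 12 = 0.06996
SE* = √0.06996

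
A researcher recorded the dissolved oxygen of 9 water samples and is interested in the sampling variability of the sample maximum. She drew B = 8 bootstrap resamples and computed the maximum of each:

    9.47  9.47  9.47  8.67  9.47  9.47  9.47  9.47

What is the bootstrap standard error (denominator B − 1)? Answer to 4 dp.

Bootstrap SE is the standard deviation of the 8 replicate maximums.
Mean of replicates: (9.47 + 9.47 + 9.47 + 8.67 + 9.47 + 9.47 + 9.47 + 9.47) / 8 = 74.96000 / 8 = 9.37000
Sum of squared deviations: (+0.10000)² + (+0.10000)² + (+0.10000)² + (−0.70000)² + (+0.10000)² + (+0.10000)² + (+0.10000)² + (+0.10000)² = 0.56000
Variance = 0.56000 / 7 = 0.08000
SE* = √0.08000

SE* = 0.2828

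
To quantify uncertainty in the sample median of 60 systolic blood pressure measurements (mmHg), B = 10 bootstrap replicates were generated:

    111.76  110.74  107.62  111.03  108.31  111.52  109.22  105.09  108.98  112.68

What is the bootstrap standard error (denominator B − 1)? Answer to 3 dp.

Bootstrap SE is the standard deviation of the 10 replicate medians.
Mean of replicates: (111.76 + 110.74 + 107.62 + 111.03 + 108.31 + 111.52 + 109.22 + 105.09 + 108.98 + 112.68) / 10 = 1096.9500 / 10 = 109.6950
Sum of squared deviations: (+2.0650)² + (+1.0450)² + (−2.0750)² + (+1.3350)² + (−1.3850)² + (+1.8250)² + (−0.4750)² + (−4.6050)² + (−0.7150)² + (+2.9850)² = 47.5460
Variance = 47.5460 / 9 = 5.2829
SE* = √5.2829

SE* = 2.298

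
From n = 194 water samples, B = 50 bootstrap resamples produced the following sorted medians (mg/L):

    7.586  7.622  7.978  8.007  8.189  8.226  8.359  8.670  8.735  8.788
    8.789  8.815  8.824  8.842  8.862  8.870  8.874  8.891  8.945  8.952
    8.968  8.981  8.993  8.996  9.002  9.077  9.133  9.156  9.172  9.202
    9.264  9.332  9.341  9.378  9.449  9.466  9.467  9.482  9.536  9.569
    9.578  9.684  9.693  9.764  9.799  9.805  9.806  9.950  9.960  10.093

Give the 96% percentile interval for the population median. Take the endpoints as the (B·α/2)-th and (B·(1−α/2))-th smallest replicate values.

α = 0.04; lower rank = 50 × 0.020 = 1; upper rank = 50 × 0.980 = 49.
The 1st smallest replicate is 7.586; the 49th is 9.960.

(7.586, 9.960)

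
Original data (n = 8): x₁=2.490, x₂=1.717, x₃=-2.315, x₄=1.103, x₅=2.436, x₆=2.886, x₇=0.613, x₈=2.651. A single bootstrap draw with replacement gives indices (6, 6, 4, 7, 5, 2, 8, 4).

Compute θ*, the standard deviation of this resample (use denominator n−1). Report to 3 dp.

θ* = 0.906

Resample values: 2.886, 2.886, 1.103, 0.613, 2.436, 1.717, 2.651, 1.103.
Mean = 1.9244; sum of squared deviations = 5.7512
s² = 5.7512 / 7 = 0.8216
s = √0.8216 = 0.906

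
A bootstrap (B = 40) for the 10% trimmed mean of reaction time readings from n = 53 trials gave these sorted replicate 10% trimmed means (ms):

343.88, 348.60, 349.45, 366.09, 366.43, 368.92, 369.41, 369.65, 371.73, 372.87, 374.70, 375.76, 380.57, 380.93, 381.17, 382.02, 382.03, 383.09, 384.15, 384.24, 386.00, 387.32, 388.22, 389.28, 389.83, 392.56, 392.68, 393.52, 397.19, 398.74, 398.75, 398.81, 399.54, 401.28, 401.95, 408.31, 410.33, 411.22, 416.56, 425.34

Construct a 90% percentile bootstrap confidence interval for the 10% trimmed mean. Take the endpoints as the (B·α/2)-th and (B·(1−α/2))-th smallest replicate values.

α = 0.10; lower rank = 40 × 0.050 = 2; upper rank = 40 × 0.950 = 38.
The 2nd smallest replicate is 348.60; the 38th is 411.22.

(348.60, 411.22)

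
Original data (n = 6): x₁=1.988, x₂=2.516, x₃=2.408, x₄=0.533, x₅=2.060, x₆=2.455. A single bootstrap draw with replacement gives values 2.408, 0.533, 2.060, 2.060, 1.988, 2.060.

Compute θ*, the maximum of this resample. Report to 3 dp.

Maximum = 2.408

θ* = 2.408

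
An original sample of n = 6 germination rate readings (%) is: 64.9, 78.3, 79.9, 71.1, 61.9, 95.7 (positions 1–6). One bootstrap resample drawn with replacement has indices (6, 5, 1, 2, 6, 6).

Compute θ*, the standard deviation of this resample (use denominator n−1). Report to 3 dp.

Resample values: 95.7, 61.9, 64.9, 78.3, 95.7, 95.7.
Mean = 82.0333; sum of squared deviations = 1273.1733
s² = 1273.1733 / 5 = 254.6347
s = √254.6347 = 15.957

θ* = 15.957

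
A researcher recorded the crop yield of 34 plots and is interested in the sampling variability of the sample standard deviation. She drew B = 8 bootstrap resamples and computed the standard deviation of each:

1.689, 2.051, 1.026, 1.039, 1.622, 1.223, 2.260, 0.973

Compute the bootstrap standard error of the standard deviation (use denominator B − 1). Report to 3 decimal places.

SE* = 0.496

Bootstrap SE is the standard deviation of the 8 replicate standard deviations.
Mean of replicates: (1.689 + 2.051 + 1.026 + 1.039 + 1.622 + 1.223 + 2.260 + 0.973) / 8 = 11.8830 / 8 = 1.4854
Sum of squared deviations: (+0.2036)² + (+0.5656)² + (−0.4594)² + (−0.4464)² + (+0.1366)² + (−0.2624)² + (+0.7746)² + (−0.5124)² = 1.7217
Variance = 1.7217 / 7 = 0.2460
SE* = √0.2460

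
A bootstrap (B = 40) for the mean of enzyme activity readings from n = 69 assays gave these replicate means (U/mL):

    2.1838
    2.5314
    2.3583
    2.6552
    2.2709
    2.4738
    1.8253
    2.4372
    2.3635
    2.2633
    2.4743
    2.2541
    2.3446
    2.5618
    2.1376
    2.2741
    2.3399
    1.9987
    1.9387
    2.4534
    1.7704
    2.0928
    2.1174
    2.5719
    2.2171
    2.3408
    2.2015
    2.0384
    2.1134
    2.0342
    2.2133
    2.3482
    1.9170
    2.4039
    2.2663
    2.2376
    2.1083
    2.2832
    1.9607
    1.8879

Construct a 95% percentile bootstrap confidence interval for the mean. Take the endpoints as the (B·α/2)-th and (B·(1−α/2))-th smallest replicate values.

Sorted replicates: 1.7704, 1.8253, 1.8879, 1.9170, 1.9387, 1.9607, 1.9987, 2.0342, 2.0384, 2.0928, 2.1083, 2.1134, 2.1174, 2.1376, 2.1838, 2.2015, 2.2133, 2.2171, 2.2376, 2.2541, 2.2633, 2.2663, 2.2709, 2.2741, 2.2832, 2.3399, 2.3408, 2.3446, 2.3482, 2.3583, 2.3635, 2.4039, 2.4372, 2.4534, 2.4738, 2.4743, 2.5314, 2.5618, 2.5719, 2.6552
α = 0.05; lower rank = 40 × 0.025 = 1; upper rank = 40 × 0.975 = 39.
The 1st smallest replicate is 1.7704; the 39th is 2.5719.

(1.7704, 2.5719)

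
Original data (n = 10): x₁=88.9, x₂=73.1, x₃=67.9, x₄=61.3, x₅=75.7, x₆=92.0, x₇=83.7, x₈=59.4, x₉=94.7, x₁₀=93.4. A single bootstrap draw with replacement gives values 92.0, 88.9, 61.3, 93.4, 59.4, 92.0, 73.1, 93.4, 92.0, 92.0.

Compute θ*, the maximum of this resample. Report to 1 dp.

Maximum = 93.4

θ* = 93.4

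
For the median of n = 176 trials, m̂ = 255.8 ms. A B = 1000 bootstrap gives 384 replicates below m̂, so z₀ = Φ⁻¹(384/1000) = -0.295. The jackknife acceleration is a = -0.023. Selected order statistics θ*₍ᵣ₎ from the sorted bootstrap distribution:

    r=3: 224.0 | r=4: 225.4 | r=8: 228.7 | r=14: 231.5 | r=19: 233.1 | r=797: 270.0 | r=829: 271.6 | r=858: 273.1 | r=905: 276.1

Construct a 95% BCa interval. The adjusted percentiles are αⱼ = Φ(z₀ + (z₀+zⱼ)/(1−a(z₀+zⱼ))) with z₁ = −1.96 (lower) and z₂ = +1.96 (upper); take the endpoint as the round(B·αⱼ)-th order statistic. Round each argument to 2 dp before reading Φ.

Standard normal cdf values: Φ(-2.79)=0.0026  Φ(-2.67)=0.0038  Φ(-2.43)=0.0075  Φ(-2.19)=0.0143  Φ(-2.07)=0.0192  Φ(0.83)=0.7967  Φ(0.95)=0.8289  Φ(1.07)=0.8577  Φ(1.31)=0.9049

Lower: z₀ + z₁ = -0.295 + (-1.960) = -2.255; 1 − a(z₀+z₁) = 1 − (-0.023)(-2.255) = 0.9481; argument = -0.295 + (-2.255)/0.9481 = -2.6734 → -2.67.
α₁ = Φ(-2.67) = 0.0038; rank = round(1000 × 0.0038) = 4; θ*₍4₎ = 225.4.
Upper: z₀ + z₂ = 1.665; 1 − a(z₀+z₂) = 1.0383; argument = 1.3086 → 1.31; α₂ = 0.9049; rank = 905; θ*₍905₎ = 276.1.

(225.4, 276.1)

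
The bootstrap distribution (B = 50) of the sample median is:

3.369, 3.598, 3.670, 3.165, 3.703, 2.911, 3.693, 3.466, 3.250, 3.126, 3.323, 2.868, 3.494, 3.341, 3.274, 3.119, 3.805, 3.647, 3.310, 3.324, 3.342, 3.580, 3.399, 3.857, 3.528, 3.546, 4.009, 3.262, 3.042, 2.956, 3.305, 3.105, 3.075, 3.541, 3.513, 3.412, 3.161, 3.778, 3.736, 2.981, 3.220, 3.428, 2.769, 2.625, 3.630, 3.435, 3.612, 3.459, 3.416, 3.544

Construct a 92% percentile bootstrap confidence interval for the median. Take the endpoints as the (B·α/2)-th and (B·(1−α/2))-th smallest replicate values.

(2.769, 3.805)

Sorted replicates: 2.625, 2.769, 2.868, 2.911, 2.956, 2.981, 3.042, 3.075, 3.105, 3.119, 3.126, 3.161, 3.165, 3.220, 3.250, 3.262, 3.274, 3.305, 3.310, 3.323, 3.324, 3.341, 3.342, 3.369, 3.399, 3.412, 3.416, 3.428, 3.435, 3.459, 3.466, 3.494, 3.513, 3.528, 3.541, 3.544, 3.546, 3.580, 3.598, 3.612, 3.630, 3.647, 3.670, 3.693, 3.703, 3.736, 3.778, 3.805, 3.857, 4.009
α = 0.08; lower rank = 50 × 0.040 = 2; upper rank = 50 × 0.960 = 48.
The 2nd smallest replicate is 2.769; the 48th is 3.805.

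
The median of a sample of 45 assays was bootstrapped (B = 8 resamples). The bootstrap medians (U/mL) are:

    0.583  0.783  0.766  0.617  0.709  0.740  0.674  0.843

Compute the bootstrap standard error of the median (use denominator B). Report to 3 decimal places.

SE* = 0.081

Bootstrap SE is the standard deviation of the 8 replicate medians.
Mean of replicates: (0.583 + 0.783 + 0.766 + 0.617 + 0.709 + 0.740 + 0.674 + 0.843) / 8 = 5.7150 / 8 = 0.7144
Sum of squared deviations: (−0.1314)² + (+0.0686)² + (+0.0516)² + (−0.0974)² + (−0.0054)² + (+0.0256)² + (−0.0404)² + (+0.1286)² = 0.0530
Variance = 0.0530 / 8 = 0.0066
SE* = √0.0066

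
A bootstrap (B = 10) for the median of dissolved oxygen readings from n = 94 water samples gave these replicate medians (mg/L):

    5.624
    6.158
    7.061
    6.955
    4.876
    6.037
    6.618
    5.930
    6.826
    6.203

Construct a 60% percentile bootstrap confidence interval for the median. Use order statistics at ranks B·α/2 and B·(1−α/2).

(5.624, 6.826)

Sorted replicates: 4.876, 5.624, 5.930, 6.037, 6.158, 6.203, 6.618, 6.826, 6.955, 7.061
α = 0.40; lower rank = 10 × 0.200 = 2; upper rank = 10 × 0.800 = 8.
The 2nd smallest replicate is 5.624; the 8th is 6.826.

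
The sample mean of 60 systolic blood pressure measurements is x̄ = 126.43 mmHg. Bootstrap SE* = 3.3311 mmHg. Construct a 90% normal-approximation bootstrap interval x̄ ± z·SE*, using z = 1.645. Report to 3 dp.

Margin = 1.645 × 3.3311 = 5.4797
Interval: 126.43 ± 5.4797

(120.950, 131.910)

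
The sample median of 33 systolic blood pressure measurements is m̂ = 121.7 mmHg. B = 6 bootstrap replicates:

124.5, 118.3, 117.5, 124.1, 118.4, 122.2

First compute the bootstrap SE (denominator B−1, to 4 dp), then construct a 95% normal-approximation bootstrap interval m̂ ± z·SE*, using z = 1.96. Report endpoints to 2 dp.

(115.54, 127.86)

Mean of replicates = 120.8333; sum of squared deviations = 49.4333; SE* = √(49.4333/5) = 3.1443
Margin = 1.96 × 3.1443 = 6.163
Interval: 121.7 ± 6.163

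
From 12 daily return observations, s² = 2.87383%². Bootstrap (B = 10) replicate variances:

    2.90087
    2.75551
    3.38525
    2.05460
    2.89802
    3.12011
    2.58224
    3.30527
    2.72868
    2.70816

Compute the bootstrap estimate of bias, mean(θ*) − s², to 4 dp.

mean(θ*) = (2.90087 + 2.75551 + 3.38525 + 2.05460 + 2.89802 + 3.12011 + 2.58224 + 3.30527 + 2.72868 + 2.70816) / 10 = 2.84387
bias = 2.84387 − 2.87383

bias = −0.0300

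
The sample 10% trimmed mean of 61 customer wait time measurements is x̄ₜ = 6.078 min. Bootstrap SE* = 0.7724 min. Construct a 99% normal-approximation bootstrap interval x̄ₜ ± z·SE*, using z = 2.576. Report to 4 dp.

(4.0883, 8.0677)

Margin = 2.576 × 0.7724 = 1.98970
Interval: 6.078 ± 1.98970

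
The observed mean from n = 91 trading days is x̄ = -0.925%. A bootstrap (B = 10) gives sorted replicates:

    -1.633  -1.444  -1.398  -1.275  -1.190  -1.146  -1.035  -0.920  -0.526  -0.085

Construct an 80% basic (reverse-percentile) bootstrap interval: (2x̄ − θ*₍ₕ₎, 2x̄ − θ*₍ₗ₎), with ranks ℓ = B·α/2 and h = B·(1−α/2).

(-1.324, -0.217)

Percentile endpoints at ranks 1 and 9: θ*₍1₎ = -1.633, θ*₍9₎ = -0.526.
Basic interval reflects these around x̄:
  lower = 2 × -0.925 − -0.526 = -1.324
  upper = 2 × -0.925 − -1.633 = -0.217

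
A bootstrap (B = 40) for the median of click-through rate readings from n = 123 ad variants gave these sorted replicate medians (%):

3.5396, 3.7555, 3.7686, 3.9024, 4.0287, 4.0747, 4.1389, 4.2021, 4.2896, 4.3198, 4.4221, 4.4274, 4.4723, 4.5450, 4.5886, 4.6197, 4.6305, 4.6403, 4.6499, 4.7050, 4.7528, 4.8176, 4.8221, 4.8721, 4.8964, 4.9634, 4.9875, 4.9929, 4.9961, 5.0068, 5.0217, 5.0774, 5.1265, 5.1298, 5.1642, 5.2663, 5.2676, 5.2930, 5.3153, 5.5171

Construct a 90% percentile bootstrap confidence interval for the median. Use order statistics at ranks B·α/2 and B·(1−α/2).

α = 0.10; lower rank = 40 × 0.050 = 2; upper rank = 40 × 0.950 = 38.
The 2nd smallest replicate is 3.7555; the 38th is 5.2930.

(3.7555, 5.2930)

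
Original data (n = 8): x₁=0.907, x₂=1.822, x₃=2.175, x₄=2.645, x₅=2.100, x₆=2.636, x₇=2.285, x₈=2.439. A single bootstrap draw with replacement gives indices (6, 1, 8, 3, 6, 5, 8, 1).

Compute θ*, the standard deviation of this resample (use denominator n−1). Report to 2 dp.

θ* = 0.72

Resample values: 2.636, 0.907, 2.439, 2.175, 2.636, 2.100, 2.439, 0.907.
Mean = 2.0299; sum of squared deviations = 3.6172
s² = 3.6172 / 7 = 0.5167
s = √0.5167 = 0.72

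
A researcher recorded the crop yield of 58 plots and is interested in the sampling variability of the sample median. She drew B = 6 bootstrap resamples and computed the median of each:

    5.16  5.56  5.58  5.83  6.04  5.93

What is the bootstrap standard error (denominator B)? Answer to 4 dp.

Bootstrap SE is the standard deviation of the 6 replicate medians.
Mean of replicates: (5.16 + 5.56 + 5.58 + 5.83 + 6.04 + 5.93) / 6 = 34.10000 / 6 = 5.68333
Sum of squared deviations: (−0.52333)² + (−0.12333)² + (−0.10333)² + (+0.14667)² + (+0.35667)² + (+0.24667)² = 0.50933
Variance = 0.50933 / 6 = 0.08489
SE* = √0.08489

SE* = 0.2914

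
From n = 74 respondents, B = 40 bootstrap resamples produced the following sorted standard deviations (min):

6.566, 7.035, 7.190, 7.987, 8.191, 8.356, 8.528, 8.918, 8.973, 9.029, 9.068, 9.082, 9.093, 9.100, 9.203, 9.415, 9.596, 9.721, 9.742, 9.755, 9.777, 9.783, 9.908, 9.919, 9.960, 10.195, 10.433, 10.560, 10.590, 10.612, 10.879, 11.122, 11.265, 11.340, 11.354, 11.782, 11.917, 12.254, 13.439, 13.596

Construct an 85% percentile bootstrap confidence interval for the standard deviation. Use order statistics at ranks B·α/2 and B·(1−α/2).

α = 0.15; lower rank = 40 × 0.075 = 3; upper rank = 40 × 0.925 = 37.
The 3rd smallest replicate is 7.190; the 37th is 11.917.

(7.190, 11.917)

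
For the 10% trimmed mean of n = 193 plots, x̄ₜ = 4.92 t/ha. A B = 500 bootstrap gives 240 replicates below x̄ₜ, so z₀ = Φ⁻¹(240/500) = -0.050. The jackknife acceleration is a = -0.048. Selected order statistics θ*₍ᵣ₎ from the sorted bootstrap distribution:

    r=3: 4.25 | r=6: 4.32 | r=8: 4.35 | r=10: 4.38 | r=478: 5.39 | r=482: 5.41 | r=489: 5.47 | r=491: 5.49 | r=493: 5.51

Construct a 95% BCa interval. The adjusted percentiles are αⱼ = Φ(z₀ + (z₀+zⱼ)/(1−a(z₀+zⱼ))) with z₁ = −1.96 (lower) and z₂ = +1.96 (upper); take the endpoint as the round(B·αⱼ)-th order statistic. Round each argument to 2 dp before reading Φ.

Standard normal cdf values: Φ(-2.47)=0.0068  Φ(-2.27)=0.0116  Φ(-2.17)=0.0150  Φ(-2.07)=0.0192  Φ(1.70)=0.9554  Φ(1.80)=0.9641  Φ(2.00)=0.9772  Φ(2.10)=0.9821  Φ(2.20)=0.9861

(4.32, 5.39)

Lower: z₀ + z₁ = -0.050 + (-1.960) = -2.010; 1 − a(z₀+z₁) = 1 − (-0.048)(-2.010) = 0.9035; argument = -0.050 + (-2.010)/0.9035 = -2.2746 → -2.27.
α₁ = Φ(-2.27) = 0.0116; rank = round(500 × 0.0116) = 6; θ*₍6₎ = 4.32.
Upper: z₀ + z₂ = 1.910; 1 − a(z₀+z₂) = 1.0917; argument = 1.6996 → 1.70; α₂ = 0.9554; rank = 478; θ*₍478₎ = 5.39.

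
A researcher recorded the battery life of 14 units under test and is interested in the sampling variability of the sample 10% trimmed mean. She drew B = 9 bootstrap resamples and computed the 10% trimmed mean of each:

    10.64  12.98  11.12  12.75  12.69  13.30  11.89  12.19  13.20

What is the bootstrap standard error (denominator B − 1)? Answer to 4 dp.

SE* = 0.9324

Bootstrap SE is the standard deviation of the 9 replicate 10% trimmed means.
Mean of replicates: (10.64 + 12.98 + 11.12 + 12.75 + 12.69 + 13.30 + 11.89 + 12.19 + 13.20) / 9 = 110.76000 / 9 = 12.30667
Sum of squared deviations: (−1.66667)² + (+0.67333)² + (−1.18667)² + (+0.44333)² + (+0.38333)² + (+0.99333)² + (−0.41667)² + (−0.11667)² + (+0.89333)² = 6.95480
Variance = 6.95480 / 8 = 0.86935
SE* = √0.86935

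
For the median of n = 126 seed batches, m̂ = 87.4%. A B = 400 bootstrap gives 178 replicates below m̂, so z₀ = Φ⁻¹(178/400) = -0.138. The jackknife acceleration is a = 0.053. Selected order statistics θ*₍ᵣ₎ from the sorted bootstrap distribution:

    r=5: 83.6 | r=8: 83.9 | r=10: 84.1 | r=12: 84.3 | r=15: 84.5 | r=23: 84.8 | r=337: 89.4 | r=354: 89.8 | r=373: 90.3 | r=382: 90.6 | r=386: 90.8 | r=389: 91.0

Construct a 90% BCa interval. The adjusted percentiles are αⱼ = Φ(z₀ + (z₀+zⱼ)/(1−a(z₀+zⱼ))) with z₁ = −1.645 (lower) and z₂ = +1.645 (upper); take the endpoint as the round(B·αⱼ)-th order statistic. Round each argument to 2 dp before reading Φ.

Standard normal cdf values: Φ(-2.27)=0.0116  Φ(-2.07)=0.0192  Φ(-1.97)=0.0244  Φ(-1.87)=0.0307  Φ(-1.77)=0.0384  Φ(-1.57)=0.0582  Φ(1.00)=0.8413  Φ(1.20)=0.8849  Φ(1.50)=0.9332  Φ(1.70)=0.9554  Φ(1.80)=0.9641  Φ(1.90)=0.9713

(84.5, 90.3)

Lower: z₀ + z₁ = -0.138 + (-1.645) = -1.783; 1 − a(z₀+z₁) = 1 − (0.053)(-1.783) = 1.0945; argument = -0.138 + (-1.783)/1.0945 = -1.7671 → -1.77.
α₁ = Φ(-1.77) = 0.0384; rank = round(400 × 0.0384) = 15; θ*₍15₎ = 84.5.
Upper: z₀ + z₂ = 1.507; 1 − a(z₀+z₂) = 0.9201; argument = 1.4998 → 1.50; α₂ = 0.9332; rank = 373; θ*₍373₎ = 90.3.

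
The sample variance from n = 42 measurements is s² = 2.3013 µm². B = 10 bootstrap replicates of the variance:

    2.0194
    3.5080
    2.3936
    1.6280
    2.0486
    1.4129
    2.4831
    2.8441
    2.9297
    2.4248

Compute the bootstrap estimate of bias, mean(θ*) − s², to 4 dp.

bias = +0.0679

mean(θ*) = (2.0194 + 3.5080 + 2.3936 + 1.6280 + 2.0486 + 1.4129 + 2.4831 + 2.8441 + 2.9297 + 2.4248) / 10 = 2.36922
bias = 2.36922 − 2.3013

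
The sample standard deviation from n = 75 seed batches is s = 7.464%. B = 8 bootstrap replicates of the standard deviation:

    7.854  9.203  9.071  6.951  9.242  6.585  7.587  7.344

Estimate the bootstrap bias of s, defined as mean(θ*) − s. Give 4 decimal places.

mean(θ*) = (7.854 + 9.203 + 9.071 + 6.951 + 9.242 + 6.585 + 7.587 + 7.344) / 8 = 7.97963
bias = 7.97963 − 7.464

bias = +0.5156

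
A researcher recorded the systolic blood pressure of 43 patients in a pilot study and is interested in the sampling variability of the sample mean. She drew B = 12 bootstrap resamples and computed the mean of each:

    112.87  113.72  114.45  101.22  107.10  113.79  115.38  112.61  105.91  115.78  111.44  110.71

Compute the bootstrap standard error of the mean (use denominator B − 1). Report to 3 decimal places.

Bootstrap SE is the standard deviation of the 12 replicate means.
Mean of replicates: (112.87 + 113.72 + 114.45 + 101.22 + 107.10 + 113.79 + 115.38 + 112.61 + 105.91 + 115.78 + 111.44 + 110.71) / 12 = 1334.9800 / 12 = 111.2483
Sum of squared deviations: (+1.6217)² + (+2.4717)² + (+3.2017)² + (−10.0283)² + (−4.1483)² + (+2.5417)² + (+4.1317)² + (+1.3617)² + (−5.3383)² + (+4.5317)² + (+0.1917)² + (−0.5383)² = 211.5110
Variance = 211.5110 / 11 = 19.2283
SE* = √19.2283

SE* = 4.385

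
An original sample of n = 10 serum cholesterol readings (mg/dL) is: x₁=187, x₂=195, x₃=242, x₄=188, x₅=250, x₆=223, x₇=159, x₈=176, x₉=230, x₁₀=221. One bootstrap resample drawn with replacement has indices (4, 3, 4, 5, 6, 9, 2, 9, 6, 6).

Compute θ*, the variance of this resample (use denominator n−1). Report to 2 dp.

θ* = 475.29

Resample values: 188, 242, 188, 250, 223, 230, 195, 230, 223, 223.
Mean = 219.2000; sum of squared deviations = 4277.6000
s² = 4277.6000 / 9 = 475.2889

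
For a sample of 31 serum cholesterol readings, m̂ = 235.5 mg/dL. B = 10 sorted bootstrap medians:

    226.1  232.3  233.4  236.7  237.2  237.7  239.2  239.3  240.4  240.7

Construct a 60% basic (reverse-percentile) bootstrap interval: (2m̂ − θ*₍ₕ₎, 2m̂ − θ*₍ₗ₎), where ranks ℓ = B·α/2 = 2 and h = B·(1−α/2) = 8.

(231.7, 238.7)

Percentile endpoints at ranks 2 and 8: θ*₍2₎ = 232.3, θ*₍8₎ = 239.3.
Basic interval reflects these around m̂:
  lower = 2 × 235.5 − 239.3 = 231.7
  upper = 2 × 235.5 − 232.3 = 238.7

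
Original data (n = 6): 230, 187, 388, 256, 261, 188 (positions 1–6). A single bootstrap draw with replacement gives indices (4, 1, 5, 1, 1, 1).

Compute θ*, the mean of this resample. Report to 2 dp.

θ* = 239.50

Resample values: 256, 230, 261, 230, 230, 230.
Mean = (256 + 230 + 261 + 230 + 230 + 230) / 6 = 1437.0 / 6 = 239.50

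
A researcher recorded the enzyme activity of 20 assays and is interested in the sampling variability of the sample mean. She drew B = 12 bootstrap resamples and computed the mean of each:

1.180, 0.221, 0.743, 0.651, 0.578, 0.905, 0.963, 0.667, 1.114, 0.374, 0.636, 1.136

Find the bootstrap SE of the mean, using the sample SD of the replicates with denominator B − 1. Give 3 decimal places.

Bootstrap SE is the standard deviation of the 12 replicate means.
Mean of replicates: (1.180 + 0.221 + 0.743 + 0.651 + 0.578 + 0.905 + 0.963 + 0.667 + 1.114 + 0.374 + 0.636 + 1.136) / 12 = 9.1680 / 12 = 0.7640
Sum of squared deviations: (+0.4160)² + (−0.5430)² + (−0.0210)² + (−0.1130)² + (−0.1860)² + (+0.1410)² + (+0.1990)² + (−0.0970)² + (+0.3500)² + (−0.3900)² + (−0.1280)² + (+0.3720)² = 1.0140
Variance = 1.0140 / 11 = 0.0922
SE* = √0.0922

SE* = 0.304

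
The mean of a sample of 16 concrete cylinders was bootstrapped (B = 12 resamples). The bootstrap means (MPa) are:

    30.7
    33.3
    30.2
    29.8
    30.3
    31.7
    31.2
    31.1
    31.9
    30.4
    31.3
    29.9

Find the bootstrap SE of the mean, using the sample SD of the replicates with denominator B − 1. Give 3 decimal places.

SE* = 0.998

Bootstrap SE is the standard deviation of the 12 replicate means.
Mean of replicates: (30.7 + 33.3 + 30.2 + 29.8 + 30.3 + 31.7 + 31.2 + 31.1 + 31.9 + 30.4 + 31.3 + 29.9) / 12 = 371.8000 / 12 = 30.9833
Sum of squared deviations: (−0.2833)² + (+2.3167)² + (−0.7833)² + (−1.1833)² + (−0.6833)² + (+0.7167)² + (+0.2167)² + (+0.1167)² + (+0.9167)² + (−0.5833)² + (+0.3167)² + (−1.0833)² = 10.9567
Variance = 10.9567 / 11 = 0.9961
SE* = √0.9961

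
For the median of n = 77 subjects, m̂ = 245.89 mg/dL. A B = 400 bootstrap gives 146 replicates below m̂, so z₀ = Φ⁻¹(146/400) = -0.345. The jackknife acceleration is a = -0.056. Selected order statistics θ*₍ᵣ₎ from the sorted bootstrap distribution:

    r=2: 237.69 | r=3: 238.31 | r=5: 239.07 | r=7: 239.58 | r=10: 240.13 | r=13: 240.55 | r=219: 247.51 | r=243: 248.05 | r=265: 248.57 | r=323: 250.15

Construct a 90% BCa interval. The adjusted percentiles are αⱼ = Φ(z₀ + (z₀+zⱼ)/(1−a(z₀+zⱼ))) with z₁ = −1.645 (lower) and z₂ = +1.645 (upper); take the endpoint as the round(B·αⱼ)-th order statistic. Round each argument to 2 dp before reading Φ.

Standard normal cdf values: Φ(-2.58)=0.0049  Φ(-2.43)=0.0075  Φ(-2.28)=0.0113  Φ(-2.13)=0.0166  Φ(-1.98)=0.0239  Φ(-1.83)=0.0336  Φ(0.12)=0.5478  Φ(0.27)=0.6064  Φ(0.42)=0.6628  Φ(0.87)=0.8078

Lower: z₀ + z₁ = -0.345 + (-1.645) = -1.990; 1 − a(z₀+z₁) = 1 − (-0.056)(-1.990) = 0.8886; argument = -0.345 + (-1.990)/0.8886 = -2.5846 → -2.58.
α₁ = Φ(-2.58) = 0.0049; rank = round(400 × 0.0049) = 2; θ*₍2₎ = 237.69.
Upper: z₀ + z₂ = 1.300; 1 − a(z₀+z₂) = 1.0728; argument = 0.8668 → 0.87; α₂ = 0.8078; rank = 323; θ*₍323₎ = 250.15.

(237.69, 250.15)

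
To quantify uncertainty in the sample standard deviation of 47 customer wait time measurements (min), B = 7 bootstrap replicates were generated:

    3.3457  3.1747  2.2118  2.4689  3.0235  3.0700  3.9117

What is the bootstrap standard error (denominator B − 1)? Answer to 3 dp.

Bootstrap SE is the standard deviation of the 7 replicate standard deviations.
Mean of replicates: (3.3457 + 3.1747 + 2.2118 + 2.4689 + 3.0235 + 3.0700 + 3.9117) / 7 = 21.20630 / 7 = 3.02947
Sum of squared deviations: (+0.31623)² + (+0.14523)² + (−0.81767)² + (−0.56057)² + (−0.00597)² + (+0.04053)² + (+0.88223)² = 1.88392
Variance = 1.88392 / 6 = 0.31399
SE* = √0.31399

SE* = 0.560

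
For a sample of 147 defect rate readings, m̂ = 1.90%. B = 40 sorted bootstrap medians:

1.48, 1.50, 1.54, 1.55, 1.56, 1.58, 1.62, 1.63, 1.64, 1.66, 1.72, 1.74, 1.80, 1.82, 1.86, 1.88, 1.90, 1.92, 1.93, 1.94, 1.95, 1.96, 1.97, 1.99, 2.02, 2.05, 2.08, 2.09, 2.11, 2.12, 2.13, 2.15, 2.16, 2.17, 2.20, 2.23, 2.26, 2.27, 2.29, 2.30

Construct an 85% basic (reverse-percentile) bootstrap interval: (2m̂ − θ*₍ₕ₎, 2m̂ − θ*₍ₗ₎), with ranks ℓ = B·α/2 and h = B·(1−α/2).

Percentile endpoints at ranks 3 and 37: θ*₍3₎ = 1.54, θ*₍37₎ = 2.26.
Basic interval reflects these around m̂:
  lower = 2 × 1.90 − 2.26 = 1.54
  upper = 2 × 1.90 − 1.54 = 2.26

(1.54, 2.26)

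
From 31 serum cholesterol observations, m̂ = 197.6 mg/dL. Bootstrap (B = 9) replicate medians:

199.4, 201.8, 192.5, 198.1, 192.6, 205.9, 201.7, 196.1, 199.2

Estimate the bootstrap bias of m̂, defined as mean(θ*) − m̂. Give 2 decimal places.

mean(θ*) = (199.4 + 201.8 + 192.5 + 198.1 + 192.6 + 205.9 + 201.7 + 196.1 + 199.2) / 9 = 198.589
bias = 198.589 − 197.6

bias = +0.99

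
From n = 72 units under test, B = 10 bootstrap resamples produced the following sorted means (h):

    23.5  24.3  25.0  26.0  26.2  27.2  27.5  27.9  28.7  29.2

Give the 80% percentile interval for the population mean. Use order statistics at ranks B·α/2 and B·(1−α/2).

α = 0.20; lower rank = 10 × 0.100 = 1; upper rank = 10 × 0.900 = 9.
The 1st smallest replicate is 23.5; the 9th is 28.7.

(23.5, 28.7)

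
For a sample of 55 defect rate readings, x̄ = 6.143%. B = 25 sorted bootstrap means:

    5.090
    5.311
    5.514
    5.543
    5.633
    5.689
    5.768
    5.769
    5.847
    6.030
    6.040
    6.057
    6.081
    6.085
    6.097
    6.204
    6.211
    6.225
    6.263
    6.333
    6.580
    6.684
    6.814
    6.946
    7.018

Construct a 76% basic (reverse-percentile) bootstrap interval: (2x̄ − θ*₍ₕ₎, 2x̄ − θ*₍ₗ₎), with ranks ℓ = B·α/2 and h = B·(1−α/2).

(5.602, 6.772)

Percentile endpoints at ranks 3 and 22: θ*₍3₎ = 5.514, θ*₍22₎ = 6.684.
Basic interval reflects these around x̄:
  lower = 2 × 6.143 − 6.684 = 5.602
  upper = 2 × 6.143 − 5.514 = 6.772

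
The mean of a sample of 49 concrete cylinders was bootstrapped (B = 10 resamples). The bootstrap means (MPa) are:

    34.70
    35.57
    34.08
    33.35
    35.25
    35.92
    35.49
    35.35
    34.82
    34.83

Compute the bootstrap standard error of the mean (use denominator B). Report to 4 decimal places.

Bootstrap SE is the standard deviation of the 10 replicate means.
Mean of replicates: (34.70 + 35.57 + 34.08 + 33.35 + 35.25 + 35.92 + 35.49 + 35.35 + 34.82 + 34.83) / 10 = 349.36000 / 10 = 34.93600
Sum of squared deviations: (−0.23600)² + (+0.63400)² + (−0.85600)² + (−1.58600)² + (+0.31400)² + (+0.98400)² + (+0.55400)² + (+0.41400)² + (−0.11600)² + (−0.10600)² = 5.27564
Variance = 5.27564 / 10 = 0.52756
SE* = √0.52756

SE* = 0.7263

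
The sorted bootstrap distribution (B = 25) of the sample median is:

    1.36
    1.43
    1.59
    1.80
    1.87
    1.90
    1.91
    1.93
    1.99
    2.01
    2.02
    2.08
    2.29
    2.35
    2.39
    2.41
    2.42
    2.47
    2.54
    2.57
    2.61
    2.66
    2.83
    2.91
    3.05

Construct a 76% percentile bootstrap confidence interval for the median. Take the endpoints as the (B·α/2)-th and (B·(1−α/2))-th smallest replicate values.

(1.59, 2.66)

α = 0.24; lower rank = 25 × 0.120 = 3; upper rank = 25 × 0.880 = 22.
The 3rd smallest replicate is 1.59; the 22nd is 2.66.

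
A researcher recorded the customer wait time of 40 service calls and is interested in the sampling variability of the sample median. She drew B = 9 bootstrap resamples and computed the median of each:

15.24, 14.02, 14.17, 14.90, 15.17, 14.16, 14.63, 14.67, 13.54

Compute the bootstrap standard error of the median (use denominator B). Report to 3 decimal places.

Bootstrap SE is the standard deviation of the 9 replicate medians.
Mean of replicates: (15.24 + 14.02 + 14.17 + 14.90 + 15.17 + 14.16 + 14.63 + 14.67 + 13.54) / 9 = 130.5000 / 9 = 14.5000
Sum of squared deviations: (+0.7400)² + (−0.4800)² + (−0.3300)² + (+0.4000)² + (+0.6700)² + (−0.3400)² + (+0.1300)² + (+0.1700)² + (−0.9600)² = 2.5788
Variance = 2.5788 / 9 = 0.2865
SE* = √0.2865

SE* = 0.535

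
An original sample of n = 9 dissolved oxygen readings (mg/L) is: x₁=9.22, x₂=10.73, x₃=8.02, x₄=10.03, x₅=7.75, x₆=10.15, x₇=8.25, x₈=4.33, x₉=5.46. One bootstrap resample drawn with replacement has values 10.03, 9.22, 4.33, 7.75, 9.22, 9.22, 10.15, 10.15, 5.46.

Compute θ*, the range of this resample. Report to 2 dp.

Range = 10.15 − 4.33 = 5.82

θ* = 5.82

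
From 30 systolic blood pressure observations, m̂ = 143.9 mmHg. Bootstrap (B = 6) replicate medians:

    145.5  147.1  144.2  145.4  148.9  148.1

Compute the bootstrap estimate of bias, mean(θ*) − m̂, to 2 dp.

bias = +2.63

mean(θ*) = (145.5 + 147.1 + 144.2 + 145.4 + 148.9 + 148.1) / 6 = 146.533
bias = 146.533 − 143.9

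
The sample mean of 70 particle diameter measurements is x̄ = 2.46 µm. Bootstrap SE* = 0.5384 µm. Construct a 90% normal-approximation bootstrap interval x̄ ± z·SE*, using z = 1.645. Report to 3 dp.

Margin = 1.645 × 0.5384 = 0.8857
Interval: 2.46 ± 0.8857

(1.574, 3.346)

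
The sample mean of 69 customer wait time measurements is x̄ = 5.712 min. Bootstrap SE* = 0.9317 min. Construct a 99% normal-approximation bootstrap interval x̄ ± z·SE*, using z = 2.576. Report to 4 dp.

Margin = 2.576 × 0.9317 = 2.40006
Interval: 5.712 ± 2.40006

(3.3119, 8.1121)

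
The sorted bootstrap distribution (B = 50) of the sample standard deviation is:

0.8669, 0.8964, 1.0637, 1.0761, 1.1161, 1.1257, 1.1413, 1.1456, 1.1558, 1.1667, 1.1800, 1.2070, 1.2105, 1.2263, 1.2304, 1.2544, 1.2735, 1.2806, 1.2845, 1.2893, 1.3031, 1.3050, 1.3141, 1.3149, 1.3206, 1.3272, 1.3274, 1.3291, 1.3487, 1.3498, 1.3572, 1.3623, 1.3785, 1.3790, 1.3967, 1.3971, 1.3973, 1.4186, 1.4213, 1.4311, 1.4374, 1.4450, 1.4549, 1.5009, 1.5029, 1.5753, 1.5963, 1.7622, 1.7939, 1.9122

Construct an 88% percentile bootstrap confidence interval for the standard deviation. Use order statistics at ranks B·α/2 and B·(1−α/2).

α = 0.12; lower rank = 50 × 0.060 = 3; upper rank = 50 × 0.940 = 47.
The 3rd smallest replicate is 1.0637; the 47th is 1.5963.

(1.0637, 1.5963)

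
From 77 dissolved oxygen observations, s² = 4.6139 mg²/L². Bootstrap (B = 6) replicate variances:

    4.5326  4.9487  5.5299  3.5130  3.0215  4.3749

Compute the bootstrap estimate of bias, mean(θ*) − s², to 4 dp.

bias = −0.2938

mean(θ*) = (4.5326 + 4.9487 + 5.5299 + 3.5130 + 3.0215 + 4.3749) / 6 = 4.32010
bias = 4.32010 − 4.6139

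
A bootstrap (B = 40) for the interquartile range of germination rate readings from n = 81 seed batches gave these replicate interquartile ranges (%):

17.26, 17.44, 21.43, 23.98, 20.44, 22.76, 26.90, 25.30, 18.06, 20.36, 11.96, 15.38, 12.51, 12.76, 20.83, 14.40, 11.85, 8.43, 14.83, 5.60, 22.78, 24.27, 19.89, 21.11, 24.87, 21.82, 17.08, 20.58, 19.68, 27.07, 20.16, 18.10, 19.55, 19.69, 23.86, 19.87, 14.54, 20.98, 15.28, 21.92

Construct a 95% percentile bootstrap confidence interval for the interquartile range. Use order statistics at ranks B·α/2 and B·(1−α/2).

Sorted replicates: 5.60, 8.43, 11.85, 11.96, 12.51, 12.76, 14.40, 14.54, 14.83, 15.28, 15.38, 17.08, 17.26, 17.44, 18.06, 18.10, 19.55, 19.68, 19.69, 19.87, 19.89, 20.16, 20.36, 20.44, 20.58, 20.83, 20.98, 21.11, 21.43, 21.82, 21.92, 22.76, 22.78, 23.86, 23.98, 24.27, 24.87, 25.30, 26.90, 27.07
α = 0.05; lower rank = 40 × 0.025 = 1; upper rank = 40 × 0.975 = 39.
The 1st smallest replicate is 5.60; the 39th is 26.90.

(5.60, 26.90)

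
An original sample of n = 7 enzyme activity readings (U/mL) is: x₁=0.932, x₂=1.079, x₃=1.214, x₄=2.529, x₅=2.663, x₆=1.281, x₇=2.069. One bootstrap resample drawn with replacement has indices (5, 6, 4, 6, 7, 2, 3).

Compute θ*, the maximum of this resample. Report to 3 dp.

θ* = 2.663

Resample values: 2.663, 1.281, 2.529, 1.281, 2.069, 1.079, 1.214.
Maximum = 2.663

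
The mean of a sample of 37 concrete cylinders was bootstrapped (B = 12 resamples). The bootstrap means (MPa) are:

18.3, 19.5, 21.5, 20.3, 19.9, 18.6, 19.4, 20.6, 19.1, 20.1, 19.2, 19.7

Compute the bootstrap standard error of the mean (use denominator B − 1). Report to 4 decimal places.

Bootstrap SE is the standard deviation of the 12 replicate means.
Mean of replicates: (18.3 + 19.5 + 21.5 + 20.3 + 19.9 + 18.6 + 19.4 + 20.6 + 19.1 + 20.1 + 19.2 + 19.7) / 12 = 236.20000 / 12 = 19.68333
Sum of squared deviations: (−1.38333)² + (−0.18333)² + (+1.81667)² + (+0.61667)² + (+0.21667)² + (−1.08333)² + (−0.28333)² + (+0.91667)² + (−0.58333)² + (+0.41667)² + (−0.48333)² + (+0.01667)² = 8.51667
Variance = 8.51667 / 11 = 0.77424
SE* = √0.77424

SE* = 0.8799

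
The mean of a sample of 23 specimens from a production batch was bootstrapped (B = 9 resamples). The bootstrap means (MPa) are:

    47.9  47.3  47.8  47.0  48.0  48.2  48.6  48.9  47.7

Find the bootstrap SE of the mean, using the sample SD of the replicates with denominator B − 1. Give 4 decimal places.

Bootstrap SE is the standard deviation of the 9 replicate means.
Mean of replicates: (47.9 + 47.3 + 47.8 + 47.0 + 48.0 + 48.2 + 48.6 + 48.9 + 47.7) / 9 = 431.40000 / 9 = 47.93333
Sum of squared deviations: (−0.03333)² + (−0.63333)² + (−0.13333)² + (−0.93333)² + (+0.06667)² + (+0.26667)² + (+0.66667)² + (+0.96667)² + (−0.23333)² = 2.80000
Variance = 2.80000 / 8 = 0.35000
SE* = √0.35000

SE* = 0.5916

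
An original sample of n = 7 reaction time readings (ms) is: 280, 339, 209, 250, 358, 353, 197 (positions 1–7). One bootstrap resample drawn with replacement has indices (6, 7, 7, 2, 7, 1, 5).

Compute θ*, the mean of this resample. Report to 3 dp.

θ* = 274.429

Resample values: 353, 197, 197, 339, 197, 280, 358.
Mean = (353 + 197 + 197 + 339 + 197 + 280 + 358) / 7 = 1921.0 / 7 = 274.429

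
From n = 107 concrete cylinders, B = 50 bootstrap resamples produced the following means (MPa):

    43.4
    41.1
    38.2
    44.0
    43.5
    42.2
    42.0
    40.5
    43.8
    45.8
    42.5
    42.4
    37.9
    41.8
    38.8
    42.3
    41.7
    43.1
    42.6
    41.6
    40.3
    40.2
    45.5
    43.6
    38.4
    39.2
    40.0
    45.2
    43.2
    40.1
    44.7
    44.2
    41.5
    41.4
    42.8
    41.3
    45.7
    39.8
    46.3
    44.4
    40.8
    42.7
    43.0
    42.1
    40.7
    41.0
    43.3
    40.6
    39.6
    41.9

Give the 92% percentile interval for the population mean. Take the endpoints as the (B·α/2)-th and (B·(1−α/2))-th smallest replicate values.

Sorted replicates: 37.9, 38.2, 38.4, 38.8, 39.2, 39.6, 39.8, 40.0, 40.1, 40.2, 40.3, 40.5, 40.6, 40.7, 40.8, 41.0, 41.1, 41.3, 41.4, 41.5, 41.6, 41.7, 41.8, 41.9, 42.0, 42.1, 42.2, 42.3, 42.4, 42.5, 42.6, 42.7, 42.8, 43.0, 43.1, 43.2, 43.3, 43.4, 43.5, 43.6, 43.8, 44.0, 44.2, 44.4, 44.7, 45.2, 45.5, 45.7, 45.8, 46.3
α = 0.08; lower rank = 50 × 0.040 = 2; upper rank = 50 × 0.960 = 48.
The 2nd smallest replicate is 38.2; the 48th is 45.7.

(38.2, 45.7)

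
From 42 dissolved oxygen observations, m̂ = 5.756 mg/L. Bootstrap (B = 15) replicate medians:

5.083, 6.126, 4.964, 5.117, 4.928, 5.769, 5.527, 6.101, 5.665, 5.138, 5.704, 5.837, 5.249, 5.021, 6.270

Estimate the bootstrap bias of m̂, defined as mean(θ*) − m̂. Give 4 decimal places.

bias = −0.2561

mean(θ*) = (5.083 + 6.126 + 4.964 + 5.117 + 4.928 + 5.769 + 5.527 + 6.101 + 5.665 + 5.138 + 5.704 + 5.837 + 5.249 + 5.021 + 6.270) / 15 = 5.49993
bias = 5.49993 − 5.756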